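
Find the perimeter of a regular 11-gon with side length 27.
Perimeter = number of sides * side length
Perimeter = 11 * 27
Perimeter = 297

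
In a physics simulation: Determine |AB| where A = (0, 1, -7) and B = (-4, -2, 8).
d = √[(-4)² + (-3)² + (15)²] = √250 = 15.81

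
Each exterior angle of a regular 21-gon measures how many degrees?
Exterior angle of a regular n-gon = 360/n
Exterior angle = 360/21
Exterior angle = 17.14 degrees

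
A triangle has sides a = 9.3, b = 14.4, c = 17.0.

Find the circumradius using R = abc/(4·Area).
s = (a+b+c)/2 = 20.35
Area = √(s(s-a)(s-b)(s-c)) = √(20.35·11.05·5.95·3.35) = 66.949
R = abc/(4·Area) = (9.3·14.4·17.0)/(4·66.949) = 2276.64/267.796 = 8.501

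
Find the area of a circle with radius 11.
Area = pi * r²
Area = pi * 11²
Area = pi * 121
Area = 380.13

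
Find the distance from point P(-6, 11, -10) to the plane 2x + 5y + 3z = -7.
d = |2(-6) + 5(11) + 3(-10) - (-7)| / √(2² + 5² + 3²) = 20/√38 = 3.244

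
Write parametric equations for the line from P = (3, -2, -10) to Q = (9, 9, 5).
Direction vector d = Q - P = (6, 11, 15)
x = 3 + 6t, y = -2 + 11t, z = -10 + 15t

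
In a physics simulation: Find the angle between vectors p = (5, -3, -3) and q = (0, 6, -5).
p·q = -3, |p|² = 43, |q|² = 61
cos θ = -3/√2623 ≈ -0.05858
θ ≈ 93.36°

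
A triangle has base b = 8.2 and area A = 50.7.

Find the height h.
A = ½bh  →  h = 2A/b
h = 2·50.7/8.2 = 12.37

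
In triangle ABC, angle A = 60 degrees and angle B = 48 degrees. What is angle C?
Sum of angles in a triangle = 180 degrees
Third angle = 180 - 60 - 48
Third angle = 72 degrees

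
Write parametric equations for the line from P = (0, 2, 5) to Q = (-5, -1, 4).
Direction vector d = Q - P = (-5, -3, -1)
x = 0 - 5t, y = 2 - 3t, z = 5 - t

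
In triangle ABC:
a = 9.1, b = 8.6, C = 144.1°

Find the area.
Using A = ½ab·sin(C):
A = ½·9.1·8.6·sin(144.1°) = ½·78.26·0.586372 = 22.94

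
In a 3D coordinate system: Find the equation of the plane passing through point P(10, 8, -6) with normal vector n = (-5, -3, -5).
d = n·P = (-5)(10) + (-3)(8) + (-5)(-6) = -44
Plane: -5x - 3y - 5z = -44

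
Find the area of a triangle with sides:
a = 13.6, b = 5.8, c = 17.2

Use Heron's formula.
s = (a+b+c)/2 = (13.6+5.8+17.2)/2 = 18.3
A = √(s(s-a)(s-b)(s-c)) = √(18.3·4.7·12.5·1.1)
A = √1182.64 = 34.39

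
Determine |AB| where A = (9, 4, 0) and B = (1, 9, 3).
d = √[(-8)² + (5)² + (3)²] = √98 = 9.899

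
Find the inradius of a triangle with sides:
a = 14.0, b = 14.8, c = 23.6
s = (a+b+c)/2 = (14.0+14.8+23.6)/2 = 26.2
Area = √(s(s-a)(s-b)(s-c)) = √(26.2·12.2·11.4·2.6) = 97.3351
r = Area/s = 97.3351/26.2 = 3.715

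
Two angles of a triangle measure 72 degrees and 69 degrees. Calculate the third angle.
Sum of angles in a triangle = 180 degrees
Third angle = 180 - 72 - 69
Third angle = 39 degrees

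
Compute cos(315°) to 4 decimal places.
cos(315 degrees) = 0.7071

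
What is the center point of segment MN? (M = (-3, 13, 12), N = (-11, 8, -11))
Midpoint = ((-3-11)/2, (13+8)/2, (12-11)/2) = (-7, 10.5, 0.5)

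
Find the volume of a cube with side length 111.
Volume = s³
Volume = 111³
Volume = 1367631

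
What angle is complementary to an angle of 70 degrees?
Complementary angles sum to 90 degrees.
Other angle = 90 - 70
Other angle = 20 degrees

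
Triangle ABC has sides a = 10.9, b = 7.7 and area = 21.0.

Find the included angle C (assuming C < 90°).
Area = ½ab·sin(C)  →  sin(C) = 2·Area/(ab)
sin(C) = 2·21.0/(10.9·7.7) = 0.500417
C = arcsin(0.500417) = 30.03°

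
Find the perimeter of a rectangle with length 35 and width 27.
Perimeter = 2 * (length + width)
Perimeter = 2 * (35 + 27)
Perimeter = 2 * 62
Perimeter = 124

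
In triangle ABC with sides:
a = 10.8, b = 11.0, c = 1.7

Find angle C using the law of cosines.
cos(C) = (a² + b² - c²)/(2ab)
cos(C) = (10.8² + 11.0² - 1.7²)/(2·10.8·11.0) = 234.75/237.6 = 0.988005
C = arccos(0.988005) = 8.883°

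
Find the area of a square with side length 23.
Area = s²
Area = 23²
Area = 529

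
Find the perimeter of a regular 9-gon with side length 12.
Perimeter = number of sides * side length
Perimeter = 9 * 12
Perimeter = 108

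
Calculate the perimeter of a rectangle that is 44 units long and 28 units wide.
Perimeter = 2 * (length + width)
Perimeter = 2 * (44 + 28)
Perimeter = 2 * 72
Perimeter = 144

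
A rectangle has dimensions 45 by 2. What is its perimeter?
Perimeter = 2 * (length + width)
Perimeter = 2 * (45 + 2)
Perimeter = 2 * 47
Perimeter = 94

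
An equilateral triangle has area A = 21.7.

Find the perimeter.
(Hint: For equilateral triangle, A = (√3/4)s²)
A = (√3/4)s²  →  s² = 4A/√3 = 4·21.7/√3 = 50.114
s = 7.07912
Perimeter = 3s = 21.24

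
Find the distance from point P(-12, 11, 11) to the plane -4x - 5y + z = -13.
d = |(-4)(-12) + (-5)(11) + 1(11) - (-13)| / √((-4)² + (-5)² + 1²) = 17/√42 = 2.623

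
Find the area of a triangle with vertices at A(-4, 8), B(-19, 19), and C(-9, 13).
Using the coordinate formula: Area = (1/2)|x₁(y₂-y₃) + x₂(y₃-y₁) + x₃(y₁-y₂)|
Area = (1/2)|(-4)(19-13) + (-19)(13-8) + (-9)(8-19)|
Area = (1/2)|(-4)*6 + (-19)*5 + (-9)*(-11)|
Area = (1/2)|(-24) + (-95) + 99|
Area = (1/2)*20 = 10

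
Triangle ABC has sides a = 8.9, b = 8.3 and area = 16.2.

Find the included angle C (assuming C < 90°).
Area = ½ab·sin(C)  →  sin(C) = 2·Area/(ab)
sin(C) = 2·16.2/(8.9·8.3) = 0.438608
C = arcsin(0.438608) = 26.02°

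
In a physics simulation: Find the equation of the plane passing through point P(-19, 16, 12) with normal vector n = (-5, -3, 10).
d = n·P = (-5)(-19) + (-3)(16) + (10)(12) = 167
Plane: -5x - 3y + 10z = 167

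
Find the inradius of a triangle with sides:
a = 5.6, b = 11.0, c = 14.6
s = (a+b+c)/2 = (5.6+11.0+14.6)/2 = 15.6
Area = √(s(s-a)(s-b)(s-c)) = √(15.6·10·4.6·1) = 26.7881
r = Area/s = 26.7881/15.6 = 1.717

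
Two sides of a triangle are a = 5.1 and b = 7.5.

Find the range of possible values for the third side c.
By the triangle inequality: |a - b| < c < a + b
|5.1 - 7.5| < c < 5.1 + 7.5
2.4 < c < 12.6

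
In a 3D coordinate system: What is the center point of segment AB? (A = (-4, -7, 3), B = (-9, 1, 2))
Midpoint = ((-4-9)/2, (-7+1)/2, (3+2)/2) = (-6.5, -3, 2.5)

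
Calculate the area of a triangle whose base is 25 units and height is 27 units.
Area = (1/2) * base * height
Area = (1/2) * 25 * 27
Area = 337.50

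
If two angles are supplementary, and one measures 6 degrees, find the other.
Supplementary angles sum to 180 degrees.
Other angle = 180 - 6
Other angle = 174 degrees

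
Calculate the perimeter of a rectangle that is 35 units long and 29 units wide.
Perimeter = 2 * (length + width)
Perimeter = 2 * (35 + 29)
Perimeter = 2 * 64
Perimeter = 128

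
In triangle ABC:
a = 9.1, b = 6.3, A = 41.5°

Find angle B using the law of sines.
sin(B)/b = sin(A)/a
sin(B) = b·sin(A)/a = 6.3·sin(41.5°)/9.1 = 0.458737
B = arcsin(0.458737) = 27.31°  (b ≤ a, so B ≤ A and the acute solution is unique)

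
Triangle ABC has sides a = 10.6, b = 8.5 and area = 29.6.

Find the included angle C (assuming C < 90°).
Area = ½ab·sin(C)  →  sin(C) = 2·Area/(ab)
sin(C) = 2·29.6/(10.6·8.5) = 0.657048
C = arcsin(0.657048) = 41.08°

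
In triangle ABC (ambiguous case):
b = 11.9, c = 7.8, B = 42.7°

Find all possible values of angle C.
sin(C)/c = sin(B)/b  →  sin(C) = c·sin(B)/b = 7.8·sin(42.7°)/11.9 = 0.444508
C₁ = arcsin(0.444508) = 26.39°,  C₂ = 180° - C₁ = 153.61°
Check C₂: A = 180° - 42.7° - 153.61° = -16.31° ≤ 0, rejected
C = 26.39° (one solution)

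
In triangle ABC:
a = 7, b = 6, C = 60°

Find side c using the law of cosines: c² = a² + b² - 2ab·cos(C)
c² = 7² + 6² - 2·7·6·cos(60°)
c² = 49 + 36 - 84·0.5000 = 43
c = √43 = 6.557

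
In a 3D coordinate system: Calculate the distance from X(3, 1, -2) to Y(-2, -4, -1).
d = √[(-5)² + (-5)² + (1)²] = √51 = 7.141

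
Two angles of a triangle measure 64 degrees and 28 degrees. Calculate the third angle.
Sum of angles in a triangle = 180 degrees
Third angle = 180 - 64 - 28
Third angle = 88 degrees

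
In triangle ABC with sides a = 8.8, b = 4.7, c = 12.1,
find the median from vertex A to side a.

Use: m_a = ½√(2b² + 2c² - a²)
m_a = ½√(2·4.7² + 2·12.1² - 8.8²)
m_a = ½√(44.18 + 292.82 - 77.44) = ½√259.56 = 8.055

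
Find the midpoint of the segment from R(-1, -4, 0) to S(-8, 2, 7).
Midpoint = ((-1-8)/2, (-4+2)/2, (0+7)/2) = (-4.5, -1, 3.5)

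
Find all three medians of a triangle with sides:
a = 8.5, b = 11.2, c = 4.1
Using m_x = ½√(2y² + 2z² - x²):
m_a = ½√(2·11.2² + 2·4.1² - 8.5²) = ½√212.25 = 7.284
m_b = ½√(2·8.5² + 2·4.1² - 11.2²) = ½√52.68 = 3.629
m_c = ½√(2·8.5² + 2·11.2² - 4.1²) = ½√378.57 = 9.728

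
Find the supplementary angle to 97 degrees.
Supplementary angles sum to 180 degrees.
Other angle = 180 - 97
Other angle = 83 degrees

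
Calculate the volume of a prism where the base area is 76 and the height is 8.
Volume = base area * height
Volume = 76 * 8
Volume = 608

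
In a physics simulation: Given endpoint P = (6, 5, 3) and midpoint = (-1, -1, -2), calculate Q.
Q = (2×(-1) - 6, 2×(-1) - 5, 2×(-2) - 3) = (-8, -7, -7)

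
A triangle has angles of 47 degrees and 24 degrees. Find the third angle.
Sum of angles in a triangle = 180 degrees
Third angle = 180 - 47 - 24
Third angle = 109 degrees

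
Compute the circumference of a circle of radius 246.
Circumference = 2 * pi * r
Circumference = 2 * pi * 246
Circumference = 1545.66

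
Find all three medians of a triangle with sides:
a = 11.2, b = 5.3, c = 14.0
Using m_x = ½√(2y² + 2z² - x²):
m_a = ½√(2·5.3² + 2·14.0² - 11.2²) = ½√322.74 = 8.982
m_b = ½√(2·11.2² + 2·14.0² - 5.3²) = ½√614.79 = 12.4
m_c = ½√(2·11.2² + 2·5.3² - 14.0²) = ½√111.06 = 5.269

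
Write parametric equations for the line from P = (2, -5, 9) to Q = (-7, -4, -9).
Direction vector d = Q - P = (-9, 1, -18)
x = 2 - 9t, y = -5 + t, z = 9 - 18t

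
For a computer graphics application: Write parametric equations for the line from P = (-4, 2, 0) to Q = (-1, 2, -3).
Direction vector d = Q - P = (3, 0, -3)
x = -4 + 3t, y = 2, z = 0 - 3t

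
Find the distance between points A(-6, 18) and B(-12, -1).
Using the distance formula: d = sqrt((x₂-x₁)² + (y₂-y₁)²)
dx = (-12) - (-6) = -6
dy = (-1) - 18 = -19
d = sqrt((-6)² + (-19)²) = sqrt(36 + 361) = sqrt(397) = 19.92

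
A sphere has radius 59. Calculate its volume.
Volume = (4/3) * pi * r³
Volume = (4/3) * pi * 59³
Volume = (4/3) * pi * 205379
Volume = 860289.54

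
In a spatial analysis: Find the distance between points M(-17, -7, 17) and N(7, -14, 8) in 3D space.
d = √[(24)² + (-7)² + (-9)²] = √706 = 26.57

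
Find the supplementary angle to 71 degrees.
Supplementary angles sum to 180 degrees.
Other angle = 180 - 71
Other angle = 109 degrees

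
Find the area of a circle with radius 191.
Area = pi * r²
Area = pi * 191²
Area = pi * 36481
Area = 114608.44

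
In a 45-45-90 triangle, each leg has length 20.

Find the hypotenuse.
Hypotenuse = 20√2 = 28.28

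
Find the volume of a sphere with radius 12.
Volume = (4/3) * pi * r³
Volume = (4/3) * pi * 12³
Volume = (4/3) * pi * 1728
Volume = 7238.23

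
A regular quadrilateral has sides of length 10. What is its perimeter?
Perimeter = number of sides * side length
Perimeter = 4 * 10
Perimeter = 40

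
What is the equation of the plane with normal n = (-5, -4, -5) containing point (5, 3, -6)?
d = n·P = (-5)(5) + (-4)(3) + (-5)(-6) = -7
Plane: -5x - 4y - 5z = -7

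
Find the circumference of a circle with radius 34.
Circumference = 2 * pi * r
Circumference = 2 * pi * 34
Circumference = 213.63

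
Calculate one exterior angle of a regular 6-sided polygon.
Exterior angle of a regular n-gon = 360/n
Exterior angle = 360/6
Exterior angle = 60 degrees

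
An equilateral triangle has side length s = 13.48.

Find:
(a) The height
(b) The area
(a) Height h = s·√3/2 = 13.48·√3/2 = 11.67
(b) Area = (√3/4)·s² = (√3/4)·13.48² = (√3/4)·181.71 = 78.68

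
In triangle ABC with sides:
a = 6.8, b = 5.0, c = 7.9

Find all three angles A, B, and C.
By the law of cosines:
cos(A) = (b² + c² - a²)/(2bc) = 0.521139  →  A = 58.59°
cos(B) = (a² + c² - b²)/(2ac) = 0.778574  →  B = 38.87°
cos(C) = (a² + b² - c²)/(2ab) = 0.129853  →  C = 82.54°
Check: A + B + C = 180.0° ✓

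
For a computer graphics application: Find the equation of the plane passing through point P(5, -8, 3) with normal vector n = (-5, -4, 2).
d = n·P = (-5)(5) + (-4)(-8) + (2)(3) = 13
Plane: -5x - 4y + 2z = 13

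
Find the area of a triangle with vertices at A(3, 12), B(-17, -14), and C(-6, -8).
Using the coordinate formula: Area = (1/2)|x₁(y₂-y₃) + x₂(y₃-y₁) + x₃(y₁-y₂)|
Area = (1/2)|3((-14)-(-8)) + (-17)((-8)-12) + (-6)(12-(-14))|
Area = (1/2)|3*(-6) + (-17)*(-20) + (-6)*26|
Area = (1/2)|(-18) + 340 + (-156)|
Area = (1/2)*166 = 83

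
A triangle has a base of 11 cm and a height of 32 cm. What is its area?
Area = (1/2) * base * height
Area = (1/2) * 11 * 32
Area = 176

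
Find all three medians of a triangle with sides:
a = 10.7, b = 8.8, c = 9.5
Using m_x = ½√(2y² + 2z² - x²):
m_a = ½√(2·8.8² + 2·9.5² - 10.7²) = ½√220.89 = 7.431
m_b = ½√(2·10.7² + 2·9.5² - 8.8²) = ½√332.04 = 9.111
m_c = ½√(2·10.7² + 2·8.8² - 9.5²) = ½√293.61 = 8.568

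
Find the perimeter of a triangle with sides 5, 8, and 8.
Perimeter = sum of all sides
Perimeter = 5 + 8 + 8
Perimeter = 21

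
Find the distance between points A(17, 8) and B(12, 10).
Using the distance formula: d = sqrt((x₂-x₁)² + (y₂-y₁)²)
dx = 12 - 17 = -5
dy = 10 - 8 = 2
d = sqrt((-5)² + 2²) = sqrt(25 + 4) = sqrt(29) = 5.39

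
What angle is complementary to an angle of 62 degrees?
Complementary angles sum to 90 degrees.
Other angle = 90 - 62
Other angle = 28 degrees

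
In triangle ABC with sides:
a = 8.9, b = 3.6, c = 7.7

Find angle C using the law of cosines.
cos(C) = (a² + b² - c²)/(2ab)
cos(C) = (8.9² + 3.6² - 7.7²)/(2·8.9·3.6) = 32.88/64.08 = 0.513109
C = arccos(0.513109) = 59.13°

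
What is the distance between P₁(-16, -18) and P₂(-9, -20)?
Using the distance formula: d = sqrt((x₂-x₁)² + (y₂-y₁)²)
dx = (-9) - (-16) = 7
dy = (-20) - (-18) = -2
d = sqrt(7² + (-2)²) = sqrt(49 + 4) = sqrt(53) = 7.28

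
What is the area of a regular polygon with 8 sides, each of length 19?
For a regular 8-gon with side length s = 19:
Apothem a = s / (2*tan(pi/8)) = 19 / (2*tan(pi/8)) ≈ 22.935
Perimeter P = 8 * 19 = 152
Area = (1/2) * P * a = (1/2) * 152 * 22.935 = 1743.06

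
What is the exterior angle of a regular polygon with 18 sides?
Exterior angle of a regular n-gon = 360/n
Exterior angle = 360/18
Exterior angle = 20 degrees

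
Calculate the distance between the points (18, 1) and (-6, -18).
Using the distance formula: d = sqrt((x₂-x₁)² + (y₂-y₁)²)
dx = (-6) - 18 = -24
dy = (-18) - 1 = -19
d = sqrt((-24)² + (-19)²) = sqrt(576 + 361) = sqrt(937) = 30.61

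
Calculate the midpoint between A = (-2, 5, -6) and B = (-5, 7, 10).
Midpoint = ((-2-5)/2, (5+7)/2, (-6+10)/2) = (-3.5, 6, 2)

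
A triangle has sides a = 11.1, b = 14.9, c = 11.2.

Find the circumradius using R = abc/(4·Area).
s = (a+b+c)/2 = 18.6
Area = √(s(s-a)(s-b)(s-c)) = √(18.6·7.5·3.7·7.4) = 61.8022
R = abc/(4·Area) = (11.1·14.9·11.2)/(4·61.8022) = 1852.368/247.2088 = 7.493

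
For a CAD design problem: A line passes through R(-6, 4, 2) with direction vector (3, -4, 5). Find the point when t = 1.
P(1) = (-6 + 3(1), 4 + (-4)(1), 2 + 5(1)) = (-3, 0, 7)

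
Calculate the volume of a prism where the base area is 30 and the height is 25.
Volume = base area * height
Volume = 30 * 25
Volume = 750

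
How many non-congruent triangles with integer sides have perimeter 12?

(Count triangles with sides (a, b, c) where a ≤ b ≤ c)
With a ≤ b ≤ c and a + b + c = 12, the triangle inequality a + b > c gives c < 12/2, so c ≤ 5.
Iterate a from 1 to ⌊p/3⌋ = 4; for each a, b ranges from a to ⌊(p−a)/2⌋ with c = p − a − b, keeping only c ≥ b.
Triples: (2, 5, 5), (3, 4, 5), (4, 4, 4)
Count = 3 triangles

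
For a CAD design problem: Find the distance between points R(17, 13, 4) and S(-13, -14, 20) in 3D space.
d = √[(-30)² + (-27)² + (16)²] = √1885 = 43.42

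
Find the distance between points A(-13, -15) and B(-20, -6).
Using the distance formula: d = sqrt((x₂-x₁)² + (y₂-y₁)²)
dx = (-20) - (-13) = -7
dy = (-6) - (-15) = 9
d = sqrt((-7)² + 9²) = sqrt(49 + 81) = sqrt(130) = 11.40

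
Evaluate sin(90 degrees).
sin(90 degrees) = 1
Decimal approximation: 1.0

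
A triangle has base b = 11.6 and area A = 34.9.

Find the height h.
A = ½bh  →  h = 2A/b
h = 2·34.9/11.6 = 6.017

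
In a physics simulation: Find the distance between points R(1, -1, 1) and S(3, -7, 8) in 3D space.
d = √[(2)² + (-6)² + (7)²] = √89 = 9.434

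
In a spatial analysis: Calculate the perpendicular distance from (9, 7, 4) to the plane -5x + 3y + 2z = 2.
d = |(-5)(9) + 3(7) + 2(4) - (2)| / √((-5)² + 3² + 2²) = 18/√38 = 2.92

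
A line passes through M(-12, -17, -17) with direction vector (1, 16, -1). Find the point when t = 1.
P(1) = (-12 + 1(1), -17 + 16(1), -17 + (-1)(1)) = (-11, -1, -18)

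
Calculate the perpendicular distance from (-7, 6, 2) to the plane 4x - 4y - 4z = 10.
d = |4(-7) + (-4)(6) + (-4)(2) - (10)| / √(4² + (-4)² + (-4)²) = 70/√48 = 10.1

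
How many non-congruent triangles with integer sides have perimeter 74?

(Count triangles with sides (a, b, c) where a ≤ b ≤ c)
With a ≤ b ≤ c and a + b + c = 74, the triangle inequality a + b > c gives c < 74/2, so c ≤ 36.
Iterate a from 1 to ⌊p/3⌋ = 24; for each a, b ranges from a to ⌊(p−a)/2⌋ with c = p − a − b, keeping only c ≥ b.
Triples: (2, 36, 36), (3, 35, 36), (4, 34, 36), …
Count = 114 triangles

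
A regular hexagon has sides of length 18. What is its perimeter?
Perimeter = number of sides * side length
Perimeter = 6 * 18
Perimeter = 108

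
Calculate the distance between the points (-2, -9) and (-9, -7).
Using the distance formula: d = sqrt((x₂-x₁)² + (y₂-y₁)²)
dx = (-9) - (-2) = -7
dy = (-7) - (-9) = 2
d = sqrt((-7)² + 2²) = sqrt(49 + 4) = sqrt(53) = 7.28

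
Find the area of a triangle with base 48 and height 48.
Area = (1/2) * base * height
Area = (1/2) * 48 * 48
Area = 1152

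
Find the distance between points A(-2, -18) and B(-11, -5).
Using the distance formula: d = sqrt((x₂-x₁)² + (y₂-y₁)²)
dx = (-11) - (-2) = -9
dy = (-5) - (-18) = 13
d = sqrt((-9)² + 13²) = sqrt(81 + 169) = sqrt(250) = 15.81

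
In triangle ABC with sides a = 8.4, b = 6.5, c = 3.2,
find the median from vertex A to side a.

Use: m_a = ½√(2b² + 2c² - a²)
m_a = ½√(2·6.5² + 2·3.2² - 8.4²)
m_a = ½√(84.5 + 20.48 - 70.56) = ½√34.42 = 2.933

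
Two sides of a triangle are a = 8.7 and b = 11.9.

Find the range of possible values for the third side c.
By the triangle inequality: |a - b| < c < a + b
|8.7 - 11.9| < c < 8.7 + 11.9
3.2 < c < 20.6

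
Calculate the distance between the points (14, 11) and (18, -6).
Using the distance formula: d = sqrt((x₂-x₁)² + (y₂-y₁)²)
dx = 18 - 14 = 4
dy = (-6) - 11 = -17
d = sqrt(4² + (-17)²) = sqrt(16 + 289) = sqrt(305) = 17.46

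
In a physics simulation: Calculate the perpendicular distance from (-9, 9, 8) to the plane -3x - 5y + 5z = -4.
d = |(-3)(-9) + (-5)(9) + 5(8) - (-4)| / √((-3)² + (-5)² + 5²) = 26/√59 = 3.385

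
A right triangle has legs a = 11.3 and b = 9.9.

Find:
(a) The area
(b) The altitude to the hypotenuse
(a) Area = ½ab = ½·11.3·9.9 = 55.935
(b) Hypotenuse c = √(11.3² + 9.9²) = √225.7 = 15.0233
    Area = ½·c·h_c  →  h_c = 2·Area/c = 2·55.935/15.0233 = 7.446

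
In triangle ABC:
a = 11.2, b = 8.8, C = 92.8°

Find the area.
Using A = ½ab·sin(C):
A = ½·11.2·8.8·sin(92.8°) = ½·98.56·0.998806 = 49.22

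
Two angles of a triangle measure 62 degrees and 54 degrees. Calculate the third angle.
Sum of angles in a triangle = 180 degrees
Third angle = 180 - 62 - 54
Third angle = 64 degrees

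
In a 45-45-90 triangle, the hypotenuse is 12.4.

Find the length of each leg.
In a 45-45-90 triangle, hypotenuse = leg·√2  →  leg = hypotenuse/√2
leg = 12.4/√2 = 8.768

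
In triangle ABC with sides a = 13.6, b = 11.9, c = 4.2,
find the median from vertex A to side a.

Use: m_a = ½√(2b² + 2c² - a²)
m_a = ½√(2·11.9² + 2·4.2² - 13.6²)
m_a = ½√(283.22 + 35.28 - 184.96) = ½√133.54 = 5.778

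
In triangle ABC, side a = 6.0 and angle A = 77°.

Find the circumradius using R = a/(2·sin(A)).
R = a/(2·sin(A)) = 6.0/(2·sin(77°))
R = 6.0/(2·0.974370) = 6.0/1.948740 = 3.079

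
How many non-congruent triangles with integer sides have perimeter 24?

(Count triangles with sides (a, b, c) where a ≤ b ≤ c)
With a ≤ b ≤ c and a + b + c = 24, the triangle inequality a + b > c gives c < 24/2, so c ≤ 11.
Iterate a from 1 to ⌊p/3⌋ = 8; for each a, b ranges from a to ⌊(p−a)/2⌋ with c = p − a − b, keeping only c ≥ b.
Triples: (2, 11, 11), (3, 10, 11), (4, 9, 11), …
Count = 12 triangles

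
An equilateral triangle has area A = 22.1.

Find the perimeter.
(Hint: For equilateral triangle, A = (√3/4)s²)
A = (√3/4)s²  →  s² = 4A/√3 = 4·22.1/√3 = 51.0378
s = 7.14407
Perimeter = 3s = 21.43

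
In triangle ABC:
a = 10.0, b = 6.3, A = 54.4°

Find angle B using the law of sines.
sin(B)/b = sin(A)/a
sin(B) = b·sin(A)/a = 6.3·sin(54.4°)/10.0 = 0.512253
B = arcsin(0.512253) = 30.81°  (b ≤ a, so B ≤ A and the acute solution is unique)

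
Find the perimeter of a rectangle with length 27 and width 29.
Perimeter = 2 * (length + width)
Perimeter = 2 * (27 + 29)
Perimeter = 2 * 56
Perimeter = 112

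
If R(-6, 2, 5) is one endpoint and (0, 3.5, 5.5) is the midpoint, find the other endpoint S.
S = (2×0 - (-6), 2×3.5 - 2, 2×5.5 - 5) = (6, 5, 6)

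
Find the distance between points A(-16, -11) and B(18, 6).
Using the distance formula: d = sqrt((x₂-x₁)² + (y₂-y₁)²)
dx = 18 - (-16) = 34
dy = 6 - (-11) = 17
d = sqrt(34² + 17²) = sqrt(1156 + 289) = sqrt(1445) = 38.01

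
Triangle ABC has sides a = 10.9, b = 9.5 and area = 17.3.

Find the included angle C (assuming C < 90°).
Area = ½ab·sin(C)  →  sin(C) = 2·Area/(ab)
sin(C) = 2·17.3/(10.9·9.5) = 0.334138
C = arcsin(0.334138) = 19.52°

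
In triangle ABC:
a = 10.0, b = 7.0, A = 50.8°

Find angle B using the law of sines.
sin(B)/b = sin(A)/a
sin(B) = b·sin(A)/a = 7.0·sin(50.8°)/10.0 = 0.542461
B = arcsin(0.542461) = 32.85°  (b ≤ a, so B ≤ A and the acute solution is unique)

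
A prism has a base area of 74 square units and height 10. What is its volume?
Volume = base area * height
Volume = 74 * 10
Volume = 740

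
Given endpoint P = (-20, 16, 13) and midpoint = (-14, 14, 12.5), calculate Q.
Q = (2×(-14) - (-20), 2×14 - 16, 2×12.5 - 13) = (-8, 12, 12)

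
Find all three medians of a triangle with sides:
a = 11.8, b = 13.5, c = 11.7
Using m_x = ½√(2y² + 2z² - x²):
m_a = ½√(2·13.5² + 2·11.7² - 11.8²) = ½√499.04 = 11.17
m_b = ½√(2·11.8² + 2·11.7² - 13.5²) = ½√370.01 = 9.618
m_c = ½√(2·11.8² + 2·13.5² - 11.7²) = ½√506.09 = 11.25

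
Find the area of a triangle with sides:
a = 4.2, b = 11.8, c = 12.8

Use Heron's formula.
s = (a+b+c)/2 = (4.2+11.8+12.8)/2 = 14.4
A = √(s(s-a)(s-b)(s-c)) = √(14.4·10.2·2.6·1.6)
A = √611.021 = 24.72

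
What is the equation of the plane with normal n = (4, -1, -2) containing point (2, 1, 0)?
d = n·P = (4)(2) + (-1)(1) + (-2)(0) = 7
Plane: 4x - y - 2z = 7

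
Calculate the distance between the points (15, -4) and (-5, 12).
Using the distance formula: d = sqrt((x₂-x₁)² + (y₂-y₁)²)
dx = (-5) - 15 = -20
dy = 12 - (-4) = 16
d = sqrt((-20)² + 16²) = sqrt(400 + 256) = sqrt(656) = 25.61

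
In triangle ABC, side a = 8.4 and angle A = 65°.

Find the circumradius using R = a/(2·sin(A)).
R = a/(2·sin(A)) = 8.4/(2·sin(65°))
R = 8.4/(2·0.906308) = 8.4/1.812616 = 4.634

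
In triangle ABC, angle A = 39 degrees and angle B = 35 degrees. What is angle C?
Sum of angles in a triangle = 180 degrees
Third angle = 180 - 39 - 35
Third angle = 106 degrees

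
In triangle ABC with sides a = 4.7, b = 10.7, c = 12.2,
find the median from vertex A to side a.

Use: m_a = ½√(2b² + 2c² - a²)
m_a = ½√(2·10.7² + 2·12.2² - 4.7²)
m_a = ½√(228.98 + 297.68 - 22.09) = ½√504.57 = 11.23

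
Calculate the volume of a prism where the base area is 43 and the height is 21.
Volume = base area * height
Volume = 43 * 21
Volume = 903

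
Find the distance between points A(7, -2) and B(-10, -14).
Using the distance formula: d = sqrt((x₂-x₁)² + (y₂-y₁)²)
dx = (-10) - 7 = -17
dy = (-14) - (-2) = -12
d = sqrt((-17)² + (-12)²) = sqrt(289 + 144) = sqrt(433) = 20.81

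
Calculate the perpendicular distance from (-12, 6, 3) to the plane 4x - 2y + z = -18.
d = |4(-12) + (-2)(6) + 1(3) - (-18)| / √(4² + (-2)² + 1²) = 39/√21 = 8.51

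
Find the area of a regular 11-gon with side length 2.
For a regular 11-gon with side length s = 2:
Apothem a = s / (2*tan(pi/11)) = 2 / (2*tan(pi/11)) ≈ 3.4057
Perimeter P = 11 * 2 = 22
Area = (1/2) * P * a = (1/2) * 22 * 3.4057 = 37.46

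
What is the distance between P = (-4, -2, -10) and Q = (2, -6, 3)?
d = √[(6)² + (-4)² + (13)²] = √221 = 14.87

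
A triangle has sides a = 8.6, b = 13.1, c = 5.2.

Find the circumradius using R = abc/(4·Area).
s = (a+b+c)/2 = 13.45
Area = √(s(s-a)(s-b)(s-c)) = √(13.45·4.85·0.35·8.25) = 13.7244
R = abc/(4·Area) = (8.6·13.1·5.2)/(4·13.7244) = 585.832/54.8976 = 10.67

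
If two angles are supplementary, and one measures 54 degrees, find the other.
Supplementary angles sum to 180 degrees.
Other angle = 180 - 54
Other angle = 126 degrees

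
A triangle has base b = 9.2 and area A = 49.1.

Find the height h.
A = ½bh  →  h = 2A/b
h = 2·49.1/9.2 = 10.67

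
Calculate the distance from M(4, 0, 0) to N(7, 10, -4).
d = √[(3)² + (10)² + (-4)²] = √125 = 11.18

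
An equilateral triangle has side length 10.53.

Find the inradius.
For an equilateral triangle, r = s/(2√3) where s is the side.
r = 10.53/(2√3) = 10.53/3.464102 = 3.04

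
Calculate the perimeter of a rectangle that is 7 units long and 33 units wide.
Perimeter = 2 * (length + width)
Perimeter = 2 * (7 + 33)
Perimeter = 2 * 40
Perimeter = 80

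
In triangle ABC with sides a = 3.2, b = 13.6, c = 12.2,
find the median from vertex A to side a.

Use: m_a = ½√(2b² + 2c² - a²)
m_a = ½√(2·13.6² + 2·12.2² - 3.2²)
m_a = ½√(369.92 + 297.68 - 10.24) = ½√657.36 = 12.82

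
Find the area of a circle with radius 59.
Area = pi * r²
Area = pi * 59²
Area = pi * 3481
Area = 10935.88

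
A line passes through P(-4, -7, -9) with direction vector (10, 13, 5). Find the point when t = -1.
P(-1) = (-4 + 10(-1), -7 + 13(-1), -9 + 5(-1)) = (-14, -20, -14)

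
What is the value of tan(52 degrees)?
tan(52 degrees) = 1.2799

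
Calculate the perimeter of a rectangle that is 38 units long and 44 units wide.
Perimeter = 2 * (length + width)
Perimeter = 2 * (38 + 44)
Perimeter = 2 * 82
Perimeter = 164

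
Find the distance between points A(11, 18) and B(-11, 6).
Using the distance formula: d = sqrt((x₂-x₁)² + (y₂-y₁)²)
dx = (-11) - 11 = -22
dy = 6 - 18 = -12
d = sqrt((-22)² + (-12)²) = sqrt(484 + 144) = sqrt(628) = 25.06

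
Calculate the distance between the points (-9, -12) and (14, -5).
Using the distance formula: d = sqrt((x₂-x₁)² + (y₂-y₁)²)
dx = 14 - (-9) = 23
dy = (-5) - (-12) = 7
d = sqrt(23² + 7²) = sqrt(529 + 49) = sqrt(578) = 24.04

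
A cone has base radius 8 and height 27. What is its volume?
Volume = (1/3) * pi * r² * h
Volume = (1/3) * pi * 8² * 27
Volume = (1/3) * pi * 64 * 27
Volume = (1/3) * pi * 1728
Volume = 1809.56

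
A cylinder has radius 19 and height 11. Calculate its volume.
Volume = pi * r² * h
Volume = pi * 19² * 11
Volume = pi * 361 * 11
Volume = pi * 3971
Volume = 12475.26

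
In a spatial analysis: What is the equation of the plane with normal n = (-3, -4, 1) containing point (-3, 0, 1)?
d = n·P = (-3)(-3) + (-4)(0) + (1)(1) = 10
Plane: -3x - 4y + z = 10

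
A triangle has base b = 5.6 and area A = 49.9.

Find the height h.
A = ½bh  →  h = 2A/b
h = 2·49.9/5.6 = 17.82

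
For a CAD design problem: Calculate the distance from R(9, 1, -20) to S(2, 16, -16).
d = √[(-7)² + (15)² + (4)²] = √290 = 17.03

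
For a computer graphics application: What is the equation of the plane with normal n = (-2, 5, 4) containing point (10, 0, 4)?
d = n·P = (-2)(10) + (5)(0) + (4)(4) = -4
Plane: -2x + 5y + 4z = -4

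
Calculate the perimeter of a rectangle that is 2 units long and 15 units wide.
Perimeter = 2 * (length + width)
Perimeter = 2 * (2 + 15)
Perimeter = 2 * 17
Perimeter = 34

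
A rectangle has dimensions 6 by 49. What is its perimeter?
Perimeter = 2 * (length + width)
Perimeter = 2 * (6 + 49)
Perimeter = 2 * 55
Perimeter = 110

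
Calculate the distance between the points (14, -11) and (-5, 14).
Using the distance formula: d = sqrt((x₂-x₁)² + (y₂-y₁)²)
dx = (-5) - 14 = -19
dy = 14 - (-11) = 25
d = sqrt((-19)² + 25²) = sqrt(361 + 625) = sqrt(986) = 31.40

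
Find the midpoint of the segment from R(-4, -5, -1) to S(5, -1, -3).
Midpoint = ((-4+5)/2, (-5-1)/2, (-1-3)/2) = (0.5, -3, -2)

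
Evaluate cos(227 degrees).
cos(227 degrees) = -0.682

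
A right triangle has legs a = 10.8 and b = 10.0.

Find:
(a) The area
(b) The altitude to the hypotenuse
(a) Area = ½ab = ½·10.8·10.0 = 54
(b) Hypotenuse c = √(10.8² + 10.0²) = √216.64 = 14.7187
    Area = ½·c·h_c  →  h_c = 2·Area/c = 2·54/14.7187 = 7.338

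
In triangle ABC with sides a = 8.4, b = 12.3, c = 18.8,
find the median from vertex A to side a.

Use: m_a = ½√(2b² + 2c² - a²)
m_a = ½√(2·12.3² + 2·18.8² - 8.4²)
m_a = ½√(302.58 + 706.88 - 70.56) = ½√938.9 = 15.32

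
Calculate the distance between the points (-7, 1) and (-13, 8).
Using the distance formula: d = sqrt((x₂-x₁)² + (y₂-y₁)²)
dx = (-13) - (-7) = -6
dy = 8 - 1 = 7
d = sqrt((-6)² + 7²) = sqrt(36 + 49) = sqrt(85) = 9.22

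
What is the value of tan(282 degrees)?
tan(282 degrees) = -4.7046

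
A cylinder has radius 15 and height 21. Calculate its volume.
Volume = pi * r² * h
Volume = pi * 15² * 21
Volume = pi * 225 * 21
Volume = pi * 4725
Volume = 14844.03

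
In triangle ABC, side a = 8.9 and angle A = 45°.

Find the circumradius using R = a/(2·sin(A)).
R = a/(2·sin(A)) = 8.9/(2·sin(45°))
R = 8.9/(2·0.707107) = 8.9/1.414214 = 6.293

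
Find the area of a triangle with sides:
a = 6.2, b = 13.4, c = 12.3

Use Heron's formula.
s = (a+b+c)/2 = (6.2+13.4+12.3)/2 = 15.95
A = √(s(s-a)(s-b)(s-c)) = √(15.95·9.75·2.55·3.65)
A = √1447.43 = 38.05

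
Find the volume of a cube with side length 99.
Volume = s³
Volume = 99³
Volume = 970299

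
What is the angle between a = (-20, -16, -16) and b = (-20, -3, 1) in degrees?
a·b = 432, |a|² = 912, |b|² = 410
cos θ = 432/√373920 ≈ 0.7065
θ ≈ 45.05°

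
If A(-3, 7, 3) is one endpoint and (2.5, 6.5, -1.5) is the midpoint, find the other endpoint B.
B = (2×2.5 - (-3), 2×6.5 - 7, 2×(-1.5) - 3) = (8, 6, -6)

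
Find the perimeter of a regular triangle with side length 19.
Perimeter = number of sides * side length
Perimeter = 3 * 19
Perimeter = 57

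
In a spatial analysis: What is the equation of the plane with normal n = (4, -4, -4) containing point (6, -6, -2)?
d = n·P = (4)(6) + (-4)(-6) + (-4)(-2) = 56
Plane: 4x - 4y - 4z = 56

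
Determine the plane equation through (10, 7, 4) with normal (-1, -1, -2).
d = n·P = (-1)(10) + (-1)(7) + (-2)(4) = -25
Plane: -x - y - 2z = -25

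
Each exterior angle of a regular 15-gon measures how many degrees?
Exterior angle of a regular n-gon = 360/n
Exterior angle = 360/15
Exterior angle = 24 degrees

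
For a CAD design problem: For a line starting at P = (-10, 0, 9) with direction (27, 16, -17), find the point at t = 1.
P(1) = (-10 + 27(1), 0 + 16(1), 9 + (-17)(1)) = (17, 16, -8)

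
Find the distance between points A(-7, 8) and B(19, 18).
Using the distance formula: d = sqrt((x₂-x₁)² + (y₂-y₁)²)
dx = 19 - (-7) = 26
dy = 18 - 8 = 10
d = sqrt(26² + 10²) = sqrt(676 + 100) = sqrt(776) = 27.86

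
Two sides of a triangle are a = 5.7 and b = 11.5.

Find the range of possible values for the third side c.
By the triangle inequality: |a - b| < c < a + b
|5.7 - 11.5| < c < 5.7 + 11.5
5.8 < c < 17.2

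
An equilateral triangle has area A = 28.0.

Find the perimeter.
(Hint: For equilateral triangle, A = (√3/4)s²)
A = (√3/4)s²  →  s² = 4A/√3 = 4·28.0/√3 = 64.6632
s = 8.04135
Perimeter = 3s = 24.12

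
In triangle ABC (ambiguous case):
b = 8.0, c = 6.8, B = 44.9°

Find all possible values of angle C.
sin(C)/c = sin(B)/b  →  sin(C) = c·sin(B)/b = 6.8·sin(44.9°)/8.0 = 0.599991
C₁ = arcsin(0.599991) = 36.87°,  C₂ = 180° - C₁ = 143.13°
Check C₂: A = 180° - 44.9° - 143.13° = -8.03° ≤ 0, rejected
C = 36.87° (one solution)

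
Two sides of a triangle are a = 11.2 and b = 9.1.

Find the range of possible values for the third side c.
By the triangle inequality: |a - b| < c < a + b
|11.2 - 9.1| < c < 11.2 + 9.1
2.1 < c < 20.3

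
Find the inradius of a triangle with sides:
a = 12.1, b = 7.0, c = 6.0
s = (a+b+c)/2 = (12.1+7.0+6.0)/2 = 12.55
Area = √(s(s-a)(s-b)(s-c)) = √(12.55·0.45·5.55·6.55) = 14.3283
r = Area/s = 14.3283/12.55 = 1.142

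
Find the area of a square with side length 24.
Area = s²
Area = 24²
Area = 576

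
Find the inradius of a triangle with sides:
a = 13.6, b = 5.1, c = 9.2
s = (a+b+c)/2 = (13.6+5.1+9.2)/2 = 13.95
Area = √(s(s-a)(s-b)(s-c)) = √(13.95·0.35·8.85·4.75) = 14.3265
r = Area/s = 14.3265/13.95 = 1.027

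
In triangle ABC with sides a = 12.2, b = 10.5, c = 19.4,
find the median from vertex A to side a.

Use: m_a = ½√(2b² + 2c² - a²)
m_a = ½√(2·10.5² + 2·19.4² - 12.2²)
m_a = ½√(220.5 + 752.72 - 148.84) = ½√824.38 = 14.36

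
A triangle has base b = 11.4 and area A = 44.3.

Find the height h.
A = ½bh  →  h = 2A/b
h = 2·44.3/11.4 = 7.772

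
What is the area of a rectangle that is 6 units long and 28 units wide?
Area = length * width
Area = 6 * 28
Area = 168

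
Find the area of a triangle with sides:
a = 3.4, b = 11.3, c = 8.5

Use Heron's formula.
s = (a+b+c)/2 = (3.4+11.3+8.5)/2 = 11.6
A = √(s(s-a)(s-b)(s-c)) = √(11.6·8.2·0.3·3.1)
A = √88.4616 = 9.405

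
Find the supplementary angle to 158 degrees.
Supplementary angles sum to 180 degrees.
Other angle = 180 - 158
Other angle = 22 degrees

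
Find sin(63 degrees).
sin(63 degrees) = 0.891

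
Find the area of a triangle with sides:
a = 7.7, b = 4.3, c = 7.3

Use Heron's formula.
s = (a+b+c)/2 = (7.7+4.3+7.3)/2 = 9.65
A = √(s(s-a)(s-b)(s-c)) = √(9.65·1.95·5.35·2.35)
A = √236.583 = 15.38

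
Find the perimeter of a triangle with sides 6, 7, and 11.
Perimeter = sum of all sides
Perimeter = 6 + 7 + 11
Perimeter = 24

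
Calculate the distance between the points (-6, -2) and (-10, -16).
Using the distance formula: d = sqrt((x₂-x₁)² + (y₂-y₁)²)
dx = (-10) - (-6) = -4
dy = (-16) - (-2) = -14
d = sqrt((-4)² + (-14)²) = sqrt(16 + 196) = sqrt(212) = 14.56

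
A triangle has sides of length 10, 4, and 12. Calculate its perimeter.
Perimeter = sum of all sides
Perimeter = 10 + 4 + 12
Perimeter = 26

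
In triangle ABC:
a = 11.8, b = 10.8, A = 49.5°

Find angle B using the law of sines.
sin(B)/b = sin(A)/a
sin(B) = b·sin(A)/a = 10.8·sin(49.5°)/11.8 = 0.695965
B = arcsin(0.695965) = 44.1°  (b ≤ a, so B ≤ A and the acute solution is unique)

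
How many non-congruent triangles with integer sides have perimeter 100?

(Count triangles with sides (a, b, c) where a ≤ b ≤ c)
With a ≤ b ≤ c and a + b + c = 100, the triangle inequality a + b > c gives c < 100/2, so c ≤ 49.
Iterate a from 1 to ⌊p/3⌋ = 33; for each a, b ranges from a to ⌊(p−a)/2⌋ with c = p − a − b, keeping only c ≥ b.
Triples: (2, 49, 49), (3, 48, 49), (4, 47, 49), …
Count = 208 triangles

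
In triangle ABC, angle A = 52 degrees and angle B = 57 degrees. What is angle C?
Sum of angles in a triangle = 180 degrees
Third angle = 180 - 52 - 57
Third angle = 71 degrees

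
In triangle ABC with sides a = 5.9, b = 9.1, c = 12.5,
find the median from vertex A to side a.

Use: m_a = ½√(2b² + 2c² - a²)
m_a = ½√(2·9.1² + 2·12.5² - 5.9²)
m_a = ½√(165.62 + 312.5 - 34.81) = ½√443.31 = 10.53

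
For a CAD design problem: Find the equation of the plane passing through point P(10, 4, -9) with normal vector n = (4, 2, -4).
d = n·P = (4)(10) + (2)(4) + (-4)(-9) = 84
Plane: 4x + 2y - 4z = 84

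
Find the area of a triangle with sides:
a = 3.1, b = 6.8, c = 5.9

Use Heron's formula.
s = (a+b+c)/2 = (3.1+6.8+5.9)/2 = 7.9
A = √(s(s-a)(s-b)(s-c)) = √(7.9·4.8·1.1·2)
A = √83.424 = 9.134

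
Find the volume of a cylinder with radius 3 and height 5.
Volume = pi * r² * h
Volume = pi * 3² * 5
Volume = pi * 9 * 5
Volume = pi * 45
Volume = 141.37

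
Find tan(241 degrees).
tan(241 degrees) = 1.804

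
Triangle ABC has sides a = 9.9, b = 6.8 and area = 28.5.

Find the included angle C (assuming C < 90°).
Area = ½ab·sin(C)  →  sin(C) = 2·Area/(ab)
sin(C) = 2·28.5/(9.9·6.8) = 0.846702
C = arcsin(0.846702) = 57.85°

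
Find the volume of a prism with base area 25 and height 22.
Volume = base area * height
Volume = 25 * 22
Volume = 550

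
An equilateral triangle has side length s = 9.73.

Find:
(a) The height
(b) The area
(a) Height h = s·√3/2 = 9.73·√3/2 = 8.426
(b) Area = (√3/4)·s² = (√3/4)·9.73² = (√3/4)·94.6729 = 40.99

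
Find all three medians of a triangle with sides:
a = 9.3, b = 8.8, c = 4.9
Using m_x = ½√(2y² + 2z² - x²):
m_a = ½√(2·8.8² + 2·4.9² - 9.3²) = ½√116.41 = 5.395
m_b = ½√(2·9.3² + 2·4.9² - 8.8²) = ½√143.56 = 5.991
m_c = ½√(2·9.3² + 2·8.8² - 4.9²) = ½√303.85 = 8.716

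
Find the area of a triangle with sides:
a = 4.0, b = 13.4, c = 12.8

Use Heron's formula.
s = (a+b+c)/2 = (4.0+13.4+12.8)/2 = 15.1
A = √(s(s-a)(s-b)(s-c)) = √(15.1·11.1·1.7·2.3)
A = √655.355 = 25.6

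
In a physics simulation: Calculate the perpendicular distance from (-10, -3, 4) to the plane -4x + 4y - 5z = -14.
d = |(-4)(-10) + 4(-3) + (-5)(4) - (-14)| / √((-4)² + 4² + (-5)²) = 22/√57 = 2.914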